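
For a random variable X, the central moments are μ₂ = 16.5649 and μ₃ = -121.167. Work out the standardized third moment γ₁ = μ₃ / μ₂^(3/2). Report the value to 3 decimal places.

-1.797

σ = √μ₂ = √16.5649 = 4.07000
σ³ = μ₂^(3/2) = 67.41914
γ₁ = μ₃/σ³ = -121.167 / 67.41914 ≈ -1.797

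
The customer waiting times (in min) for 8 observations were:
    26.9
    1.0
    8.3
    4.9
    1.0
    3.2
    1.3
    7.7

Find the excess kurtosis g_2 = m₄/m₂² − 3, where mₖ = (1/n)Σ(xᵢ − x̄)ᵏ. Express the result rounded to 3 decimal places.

1.918

x̄ = 6.7875
Σ(xᵢ − x̄)² = 521.1687 ⇒ m₂ = 65.14609
Σ(xᵢ − x̄)⁴ = 166965.3722 ⇒ m₄ = 20870.67153
m₂² = 4244.01353
g_2 = m₄/m₂² − 3 = 4.91767 − 3 ≈ 1.918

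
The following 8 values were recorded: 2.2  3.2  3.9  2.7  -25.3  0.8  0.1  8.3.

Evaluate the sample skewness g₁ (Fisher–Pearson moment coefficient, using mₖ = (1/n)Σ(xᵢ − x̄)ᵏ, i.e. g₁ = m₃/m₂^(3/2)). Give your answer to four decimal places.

x̄ = (2.2 + 3.2 + 3.9 + 2.7 - 25.3 + 0.8 + 0.1 + 8.3) / 8 = -0.5125
deviations (xᵢ − x̄): 2.7125, 3.7125, 4.4125, 3.2125, -24.7875, 1.3125, 0.6125, 8.8125
Σ(xᵢ − x̄)² = 745.1088 ⇒ m₂ = 745.1088/8 = 93.13859
Σ(xᵢ − x̄)³ = -14352.8774 ⇒ m₃ = -14352.8774/8 = -1794.10968
m₂^(3/2) = 93.13859^(1.5) = 898.86509
g₁ = m₃ / m₂^(3/2) = -1794.10968 / 898.86509 ≈ -1.9960

-1.9960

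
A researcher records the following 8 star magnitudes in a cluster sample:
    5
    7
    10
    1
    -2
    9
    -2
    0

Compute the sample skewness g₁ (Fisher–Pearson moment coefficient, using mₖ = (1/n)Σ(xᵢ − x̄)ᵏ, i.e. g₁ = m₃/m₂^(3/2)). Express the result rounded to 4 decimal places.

0.1270

x̄ = (5 + 7 + 10 + 1 - 2 + 9 - 2 + 0) / 8 = 3.5000
deviations (xᵢ − x̄): 1.5000, 3.5000, 6.5000, -2.5000, -5.5000, 5.5000, -5.5000, -3.5000
Σ(xᵢ − x̄)² = 166.0000 ⇒ m₂ = 166.0000/8 = 20.75000
Σ(xᵢ − x̄)³ = 96.0000 ⇒ m₃ = 96.0000/8 = 12.00000
m₂^(3/2) = 20.75000^(1.5) = 94.52075
g₁ = m₃ / m₂^(3/2) = 12.00000 / 94.52075 ≈ 0.1270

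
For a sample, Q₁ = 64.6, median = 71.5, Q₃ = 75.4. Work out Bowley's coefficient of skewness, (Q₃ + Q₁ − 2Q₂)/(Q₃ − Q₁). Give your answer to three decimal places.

-0.278

numerator: Q₃ + Q₁ − 2Q₂ = 75.4 + 64.6 − 2×71.5 = -3.0000
denominator: Q₃ − Q₁ = 75.4 − 64.6 = 10.8000
Bowley skewness = -3.0000 / 10.8000 ≈ -0.278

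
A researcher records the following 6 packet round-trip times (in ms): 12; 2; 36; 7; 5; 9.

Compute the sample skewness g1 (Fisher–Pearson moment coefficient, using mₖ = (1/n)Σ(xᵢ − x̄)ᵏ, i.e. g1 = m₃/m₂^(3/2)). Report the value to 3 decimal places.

1.489

x̄ = (12 + 2 + 36 + 7 + 5 + 9) / 6 = 11.8333
deviations (xᵢ − x̄): 0.1667, -9.8333, 24.1667, -4.8333, -6.8333, -2.8333
Σ(xᵢ − x̄)² = 758.8333 ⇒ m₂ = 758.8333/6 = 126.47222
Σ(xᵢ − x̄)³ = 12708.4444 ⇒ m₃ = 12708.4444/6 = 2118.07407
m₂^(3/2) = 126.47222^(1.5) = 1422.30496
g1 = m₃ / m₂^(3/2) = 2118.07407 / 1422.30496 ≈ 1.489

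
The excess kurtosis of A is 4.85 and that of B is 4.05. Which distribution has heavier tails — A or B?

Higher excess kurtosis ⇒ heavier tails relative to the normal distribution.
4.85 vs 4.05: the larger is 4.85, so A has heavier tails.

A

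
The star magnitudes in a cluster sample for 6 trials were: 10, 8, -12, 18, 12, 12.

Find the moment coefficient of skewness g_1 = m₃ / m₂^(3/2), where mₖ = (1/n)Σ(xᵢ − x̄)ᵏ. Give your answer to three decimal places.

-1.355

x̄ = (10 + 8 - 12 + 18 + 12 + 12) / 6 = 8.0000
deviations (xᵢ − x̄): 2.0000, 0.0000, -20.0000, 10.0000, 4.0000, 4.0000
Σ(xᵢ − x̄)² = 536.0000 ⇒ m₂ = 536.0000/6 = 89.33333
Σ(xᵢ − x̄)³ = -6864.0000 ⇒ m₃ = -6864.0000/6 = -1144.00000
m₂^(3/2) = 89.33333^(1.5) = 844.34573
g_1 = m₃ / m₂^(3/2) = -1144.00000 / 844.34573 ≈ -1.355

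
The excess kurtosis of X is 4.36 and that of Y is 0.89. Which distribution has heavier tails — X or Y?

X

Higher excess kurtosis ⇒ heavier tails relative to the normal distribution.
4.36 vs 0.89: the larger is 4.36, so X has heavier tails.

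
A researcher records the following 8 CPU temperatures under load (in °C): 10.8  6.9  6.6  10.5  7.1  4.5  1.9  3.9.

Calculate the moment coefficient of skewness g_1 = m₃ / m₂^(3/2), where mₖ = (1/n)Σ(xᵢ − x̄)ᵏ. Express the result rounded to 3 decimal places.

x̄ = (10.8 + 6.9 + 6.6 + 10.5 + 7.1 + 4.5 + 1.9 + 3.9) / 8 = 6.5250
deviations (xᵢ − x̄): 4.2750, 0.3750, 0.0750, 3.9750, 0.5750, -2.0250, -4.6250, -2.6250
Σ(xᵢ − x̄)² = 66.9350 ⇒ m₂ = 66.9350/8 = 8.36688
Σ(xᵢ − x̄)³ = 15.8557 ⇒ m₃ = 15.8557/8 = 1.98197
m₂^(3/2) = 8.36688^(1.5) = 24.20165
g_1 = m₃ / m₂^(3/2) = 1.98197 / 24.20165 ≈ 0.082

0.082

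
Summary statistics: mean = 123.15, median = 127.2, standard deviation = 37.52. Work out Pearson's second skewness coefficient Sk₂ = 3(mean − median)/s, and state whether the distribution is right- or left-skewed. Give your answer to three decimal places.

-0.324, left-skewed

Sk₂ = 3(123.15 − 127.2) / 37.52 = 3 × -4.0500 / 37.52
    = -12.1500 / 37.52 ≈ -0.324
Sk₂ < 0 ⇒ mean < median ⇒ left-skewed (negative skew).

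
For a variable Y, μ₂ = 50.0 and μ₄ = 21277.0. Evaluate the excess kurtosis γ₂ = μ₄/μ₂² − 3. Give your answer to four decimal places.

5.5108

μ₂² = 50.0² = 2500.00000
μ₄/μ₂² = 21277.0 / 2500.00000 = 8.51080
γ₂ = 8.51080 − 3 ≈ 5.5108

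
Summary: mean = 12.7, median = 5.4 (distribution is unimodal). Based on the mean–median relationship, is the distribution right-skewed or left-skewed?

mean − median = 12.7 − 5.4 = 7.3
mean > median ⇒ the longer tail is on the right ⇒ right-skewed (positively skewed).

right-skewed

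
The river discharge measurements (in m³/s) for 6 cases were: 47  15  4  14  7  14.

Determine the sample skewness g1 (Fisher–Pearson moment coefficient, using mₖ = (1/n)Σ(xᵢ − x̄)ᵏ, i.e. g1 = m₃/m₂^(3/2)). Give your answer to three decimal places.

x̄ = (47 + 15 + 4 + 14 + 7 + 14) / 6 = 16.8333
deviations (xᵢ − x̄): 30.1667, -1.8333, -12.8333, -2.8333, -9.8333, -2.8333
Σ(xᵢ − x̄)² = 1190.8333 ⇒ m₂ = 1190.8333/6 = 198.47222
Σ(xᵢ − x̄)³ = 24336.4444 ⇒ m₃ = 24336.4444/6 = 4056.07407
m₂^(3/2) = 198.47222^(1.5) = 2796.08004
g1 = m₃ / m₂^(3/2) = 4056.07407 / 2796.08004 ≈ 1.451

1.451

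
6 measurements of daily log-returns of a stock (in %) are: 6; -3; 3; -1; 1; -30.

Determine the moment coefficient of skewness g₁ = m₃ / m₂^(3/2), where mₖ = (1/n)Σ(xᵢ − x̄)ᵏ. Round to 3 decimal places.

x̄ = (6 - 3 + 3 - 1 + 1 - 30) / 6 = -4.0000
deviations (xᵢ − x̄): 10.0000, 1.0000, 7.0000, 3.0000, 5.0000, -26.0000
Σ(xᵢ − x̄)² = 860.0000 ⇒ m₂ = 860.0000/6 = 143.33333
Σ(xᵢ − x̄)³ = -16080.0000 ⇒ m₃ = -16080.0000/6 = -2680.00000
m₂^(3/2) = 143.33333^(1.5) = 1716.01390
g₁ = m₃ / m₂^(3/2) = -2680.00000 / 1716.01390 ≈ -1.562

-1.562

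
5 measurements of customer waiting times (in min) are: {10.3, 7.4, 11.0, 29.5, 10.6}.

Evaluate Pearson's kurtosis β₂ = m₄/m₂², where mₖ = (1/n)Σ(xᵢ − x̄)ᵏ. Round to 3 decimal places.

x̄ = 13.7600
Σ(xᵢ − x̄)² = 317.7720 ⇒ m₂ = 63.55440
Σ(xᵢ − x̄)⁴ = 63316.1027 ⇒ m₄ = 12663.22054
m₂² = 4039.16176
β₂ = m₄/m₂² = 12663.22054 / 4039.16176 ≈ 3.135

3.135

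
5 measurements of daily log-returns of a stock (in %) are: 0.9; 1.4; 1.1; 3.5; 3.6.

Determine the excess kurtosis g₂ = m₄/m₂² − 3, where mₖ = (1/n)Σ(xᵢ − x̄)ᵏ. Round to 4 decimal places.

-1.8017

x̄ = 2.1000
Σ(xᵢ − x̄)² = 7.1400 ⇒ m₂ = 1.42800
Σ(xᵢ − x̄)⁴ = 12.2178 ⇒ m₄ = 2.44356
m₂² = 2.03918
g₂ = m₄/m₂² − 3 = 1.19830 − 3 ≈ -1.8017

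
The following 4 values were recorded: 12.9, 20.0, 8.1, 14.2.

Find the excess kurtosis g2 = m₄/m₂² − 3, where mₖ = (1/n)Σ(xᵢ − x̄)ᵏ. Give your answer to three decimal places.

x̄ = 13.8000
Σ(xᵢ − x̄)² = 71.9000 ⇒ m₂ = 17.97500
Σ(xᵢ − x̄)⁴ = 2533.9154 ⇒ m₄ = 633.47885
m₂² = 323.10063
g2 = m₄/m₂² − 3 = 1.96062 − 3 ≈ -1.039

-1.039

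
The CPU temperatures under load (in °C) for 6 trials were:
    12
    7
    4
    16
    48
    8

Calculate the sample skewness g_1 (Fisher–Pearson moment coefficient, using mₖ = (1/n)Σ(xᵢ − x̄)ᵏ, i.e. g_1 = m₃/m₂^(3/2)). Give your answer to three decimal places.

1.537

x̄ = (12 + 7 + 4 + 16 + 48 + 8) / 6 = 15.8333
deviations (xᵢ − x̄): -3.8333, -8.8333, -11.8333, 0.1667, 32.1667, -7.8333
Σ(xᵢ − x̄)² = 1328.8333 ⇒ m₂ = 1328.8333/6 = 221.47222
Σ(xᵢ − x̄)³ = 30399.4444 ⇒ m₃ = 30399.4444/6 = 5066.57407
m₂^(3/2) = 221.47222^(1.5) = 3295.93695
g_1 = m₃ / m₂^(3/2) = 5066.57407 / 3295.93695 ≈ 1.537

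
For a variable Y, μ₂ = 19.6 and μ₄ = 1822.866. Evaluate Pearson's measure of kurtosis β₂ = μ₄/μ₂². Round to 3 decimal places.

μ₂² = 19.6² = 384.16000
μ₄/μ₂² = 1822.866 / 384.16000 = 4.74507
β₂ ≈ 4.745

4.745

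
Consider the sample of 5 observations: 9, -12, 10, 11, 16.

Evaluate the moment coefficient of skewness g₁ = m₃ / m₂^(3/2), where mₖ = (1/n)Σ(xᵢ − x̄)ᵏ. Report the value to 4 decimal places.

-1.2583

x̄ = (9 - 12 + 10 + 11 + 16) / 5 = 6.8000
deviations (xᵢ − x̄): 2.2000, -18.8000, 3.2000, 4.2000, 9.2000
Σ(xᵢ − x̄)² = 470.8000 ⇒ m₂ = 470.8000/5 = 94.16000
Σ(xᵢ − x̄)³ = -5748.4800 ⇒ m₃ = -5748.4800/5 = -1149.69600
m₂^(3/2) = 94.16000^(1.5) = 913.69169
g₁ = m₃ / m₂^(3/2) = -1149.69600 / 913.69169 ≈ -1.2583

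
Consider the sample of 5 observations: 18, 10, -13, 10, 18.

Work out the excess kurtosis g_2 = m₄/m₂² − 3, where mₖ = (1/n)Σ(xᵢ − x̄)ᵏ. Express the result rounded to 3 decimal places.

x̄ = 8.6000
Σ(xᵢ − x̄)² = 647.2000 ⇒ m₂ = 129.44000
Σ(xᵢ − x̄)⁴ = 233300.8960 ⇒ m₄ = 46660.17920
m₂² = 16754.71360
g_2 = m₄/m₂² − 3 = 2.78490 − 3 ≈ -0.215

-0.215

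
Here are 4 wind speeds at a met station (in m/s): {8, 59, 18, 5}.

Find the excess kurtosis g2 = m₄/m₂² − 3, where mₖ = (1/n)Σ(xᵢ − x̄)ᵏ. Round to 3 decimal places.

-0.809

x̄ = 22.5000
Σ(xᵢ − x̄)² = 1869.0000 ⇒ m₂ = 467.25000
Σ(xᵢ − x̄)⁴ = 1913294.2500 ⇒ m₄ = 478323.56250
m₂² = 218322.56250
g2 = m₄/m₂² − 3 = 2.19090 − 3 ≈ -0.809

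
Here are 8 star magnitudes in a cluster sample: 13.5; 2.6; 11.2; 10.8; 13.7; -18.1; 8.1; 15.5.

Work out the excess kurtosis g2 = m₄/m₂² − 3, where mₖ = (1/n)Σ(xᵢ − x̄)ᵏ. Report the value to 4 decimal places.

1.7009

x̄ = 7.1625
Σ(xᵢ − x̄)² = 841.8388 ⇒ m₂ = 105.22984
Σ(xᵢ − x̄)⁴ = 416438.2998 ⇒ m₄ = 52054.78748
m₂² = 11073.32002
g2 = m₄/m₂² − 3 = 4.70092 − 3 ≈ 1.7009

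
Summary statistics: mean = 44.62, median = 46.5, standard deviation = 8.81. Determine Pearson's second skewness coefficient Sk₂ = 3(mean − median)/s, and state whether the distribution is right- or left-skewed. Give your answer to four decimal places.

-0.6402, left-skewed

Sk₂ = 3(44.62 − 46.5) / 8.81 = 3 × -1.8800 / 8.81
    = -5.6400 / 8.81 ≈ -0.6402
Sk₂ < 0 ⇒ mean < median ⇒ left-skewed (negative skew).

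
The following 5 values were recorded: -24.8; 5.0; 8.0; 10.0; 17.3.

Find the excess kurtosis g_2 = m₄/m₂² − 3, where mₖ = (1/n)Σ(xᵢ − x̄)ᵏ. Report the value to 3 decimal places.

-0.084

x̄ = 3.1000
Σ(xᵢ − x̄)² = 1055.2800 ⇒ m₂ = 211.05600
Σ(xᵢ − x̄)⁴ = 649437.0420 ⇒ m₄ = 129887.40840
m₂² = 44544.63514
g_2 = m₄/m₂² − 3 = 2.91589 − 3 ≈ -0.084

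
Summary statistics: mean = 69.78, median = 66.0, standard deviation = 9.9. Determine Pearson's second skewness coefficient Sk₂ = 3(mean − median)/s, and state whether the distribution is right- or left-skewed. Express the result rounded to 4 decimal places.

Sk₂ = 3(69.78 − 66.0) / 9.9 = 3 × 3.7800 / 9.9
    = 11.3400 / 9.9 ≈ 1.1455
Sk₂ > 0 ⇒ mean > median ⇒ right-skewed (positive skew).

1.1455, right-skewed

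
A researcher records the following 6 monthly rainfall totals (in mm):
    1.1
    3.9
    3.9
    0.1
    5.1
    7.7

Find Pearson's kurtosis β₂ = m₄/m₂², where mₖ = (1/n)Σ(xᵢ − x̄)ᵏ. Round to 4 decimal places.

2.0025

x̄ = 3.6333
Σ(xᵢ − x̄)² = 37.7333 ⇒ m₂ = 6.28889
Σ(xᵢ − x̄)⁴ = 475.1847 ⇒ m₄ = 79.19745
m₂² = 39.55012
β₂ = m₄/m₂² = 79.19745 / 39.55012 ≈ 2.0025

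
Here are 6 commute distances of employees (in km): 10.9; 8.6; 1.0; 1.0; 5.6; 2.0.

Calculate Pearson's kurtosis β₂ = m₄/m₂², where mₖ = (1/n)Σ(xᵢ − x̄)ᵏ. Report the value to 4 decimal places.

x̄ = 4.8500
Σ(xᵢ − x̄)² = 88.9950 ⇒ m₂ = 14.83250
Σ(xᵢ − x̄)⁴ = 2043.2013 ⇒ m₄ = 340.53356
m₂² = 220.00306
β₂ = m₄/m₂² = 340.53356 / 220.00306 ≈ 1.5479

1.5479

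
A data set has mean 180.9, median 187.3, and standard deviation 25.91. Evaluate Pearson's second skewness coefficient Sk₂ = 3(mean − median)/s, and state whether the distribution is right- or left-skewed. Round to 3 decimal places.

Sk₂ = 3(180.9 − 187.3) / 25.91 = 3 × -6.4000 / 25.91
    = -19.2000 / 25.91 ≈ -0.741
Sk₂ < 0 ⇒ mean < median ⇒ left-skewed (negative skew).

-0.741, left-skewed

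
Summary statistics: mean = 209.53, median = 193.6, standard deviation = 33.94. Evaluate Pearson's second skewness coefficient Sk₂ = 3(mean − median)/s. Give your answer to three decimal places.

Sk₂ = 3(209.53 − 193.6) / 33.94 = 3 × 15.9300 / 33.94
    = 47.7900 / 33.94 ≈ 1.408

1.408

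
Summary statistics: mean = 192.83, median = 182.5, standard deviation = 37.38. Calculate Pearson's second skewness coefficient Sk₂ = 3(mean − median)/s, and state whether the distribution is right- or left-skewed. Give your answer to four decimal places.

0.8291, right-skewed

Sk₂ = 3(192.83 − 182.5) / 37.38 = 3 × 10.3300 / 37.38
    = 30.9900 / 37.38 ≈ 0.8291
Sk₂ > 0 ⇒ mean > median ⇒ right-skewed (positive skew).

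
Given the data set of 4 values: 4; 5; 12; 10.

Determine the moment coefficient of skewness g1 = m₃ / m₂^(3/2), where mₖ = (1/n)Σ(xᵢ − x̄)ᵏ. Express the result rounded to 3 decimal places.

x̄ = (4 + 5 + 12 + 10) / 4 = 7.7500
deviations (xᵢ − x̄): -3.7500, -2.7500, 4.2500, 2.2500
Σ(xᵢ − x̄)² = 44.7500 ⇒ m₂ = 44.7500/4 = 11.18750
Σ(xᵢ − x̄)³ = 14.6250 ⇒ m₃ = 14.6250/4 = 3.65625
m₂^(3/2) = 11.18750^(1.5) = 37.41964
g1 = m₃ / m₂^(3/2) = 3.65625 / 37.41964 ≈ 0.098

0.098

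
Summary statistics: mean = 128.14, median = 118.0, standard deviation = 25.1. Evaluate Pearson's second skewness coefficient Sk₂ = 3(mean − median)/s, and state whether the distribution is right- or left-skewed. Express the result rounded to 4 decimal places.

Sk₂ = 3(128.14 − 118.0) / 25.1 = 3 × 10.1400 / 25.1
    = 30.4200 / 25.1 ≈ 1.2120
Sk₂ > 0 ⇒ mean > median ⇒ right-skewed (positive skew).

1.2120, right-skewed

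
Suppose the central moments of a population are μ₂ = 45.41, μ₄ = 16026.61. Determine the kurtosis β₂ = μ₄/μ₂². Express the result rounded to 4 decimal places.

μ₂² = 45.41² = 2062.06810
μ₄/μ₂² = 16026.61 / 2062.06810 = 7.77211
β₂ ≈ 7.7721

7.7721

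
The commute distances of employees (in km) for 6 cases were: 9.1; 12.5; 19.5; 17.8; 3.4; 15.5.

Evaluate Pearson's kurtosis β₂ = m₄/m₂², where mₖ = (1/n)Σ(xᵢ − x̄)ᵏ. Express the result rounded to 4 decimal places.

x̄ = 12.9667
Σ(xᵢ − x̄)² = 179.1533 ⇒ m₂ = 29.85889
Σ(xᵢ − x̄)⁴ = 11008.5881 ⇒ m₄ = 1834.76469
m₂² = 891.55325
β₂ = m₄/m₂² = 1834.76469 / 891.55325 ≈ 2.0579

2.0579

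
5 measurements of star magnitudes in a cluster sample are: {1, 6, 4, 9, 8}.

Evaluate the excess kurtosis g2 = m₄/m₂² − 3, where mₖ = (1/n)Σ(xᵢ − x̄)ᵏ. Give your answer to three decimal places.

-1.170

x̄ = 5.6000
Σ(xᵢ − x̄)² = 41.2000 ⇒ m₂ = 8.24000
Σ(xᵢ − x̄)⁴ = 621.1360 ⇒ m₄ = 124.22720
m₂² = 67.89760
g2 = m₄/m₂² − 3 = 1.82963 − 3 ≈ -1.170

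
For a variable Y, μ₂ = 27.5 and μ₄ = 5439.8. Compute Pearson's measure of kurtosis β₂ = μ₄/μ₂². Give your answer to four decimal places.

7.1931

μ₂² = 27.5² = 756.25000
μ₄/μ₂² = 5439.8 / 756.25000 = 7.19312
β₂ ≈ 7.1931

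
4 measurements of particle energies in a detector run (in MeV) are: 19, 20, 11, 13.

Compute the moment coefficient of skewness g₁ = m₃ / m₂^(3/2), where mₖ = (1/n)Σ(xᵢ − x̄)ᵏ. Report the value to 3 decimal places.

x̄ = (19 + 20 + 11 + 13) / 4 = 15.7500
deviations (xᵢ − x̄): 3.2500, 4.2500, -4.7500, -2.7500
Σ(xᵢ − x̄)² = 58.7500 ⇒ m₂ = 58.7500/4 = 14.68750
Σ(xᵢ − x̄)³ = -16.8750 ⇒ m₃ = -16.8750/4 = -4.21875
m₂^(3/2) = 14.68750^(1.5) = 56.28878
g₁ = m₃ / m₂^(3/2) = -4.21875 / 56.28878 ≈ -0.075

-0.075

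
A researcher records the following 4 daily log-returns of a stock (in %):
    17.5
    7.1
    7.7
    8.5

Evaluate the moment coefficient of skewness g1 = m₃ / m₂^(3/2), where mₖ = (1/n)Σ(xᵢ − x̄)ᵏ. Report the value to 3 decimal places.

x̄ = (17.5 + 7.1 + 7.7 + 8.5) / 4 = 10.2000
deviations (xᵢ − x̄): 7.3000, -3.1000, -2.5000, -1.7000
Σ(xᵢ − x̄)² = 72.0400 ⇒ m₂ = 72.0400/4 = 18.01000
Σ(xᵢ − x̄)³ = 338.6880 ⇒ m₃ = 338.6880/4 = 84.67200
m₂^(3/2) = 18.01000^(1.5) = 76.43118
g1 = m₃ / m₂^(3/2) = 84.67200 / 76.43118 ≈ 1.108

1.108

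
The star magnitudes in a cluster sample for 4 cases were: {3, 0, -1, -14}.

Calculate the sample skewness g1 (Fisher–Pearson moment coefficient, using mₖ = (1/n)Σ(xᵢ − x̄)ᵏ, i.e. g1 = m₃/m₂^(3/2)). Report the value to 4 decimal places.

-0.9745

x̄ = (3 + 0 - 1 - 14) / 4 = -3.0000
deviations (xᵢ − x̄): 6.0000, 3.0000, 2.0000, -11.0000
Σ(xᵢ − x̄)² = 170.0000 ⇒ m₂ = 170.0000/4 = 42.50000
Σ(xᵢ − x̄)³ = -1080.0000 ⇒ m₃ = -1080.0000/4 = -270.00000
m₂^(3/2) = 42.50000^(1.5) = 277.06610
g1 = m₃ / m₂^(3/2) = -270.00000 / 277.06610 ≈ -0.9745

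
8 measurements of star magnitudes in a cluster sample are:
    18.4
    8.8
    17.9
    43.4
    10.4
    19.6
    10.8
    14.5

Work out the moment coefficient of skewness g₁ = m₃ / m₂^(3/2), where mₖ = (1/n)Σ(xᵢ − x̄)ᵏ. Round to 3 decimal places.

1.679

x̄ = (18.4 + 8.8 + 17.9 + 43.4 + 10.4 + 19.6 + 10.8 + 14.5) / 8 = 17.9750
deviations (xᵢ − x̄): 0.4250, -9.1750, -0.0750, 25.4250, -7.5750, 1.6250, -7.1750, -3.4750
Σ(xᵢ − x̄)² = 854.3750 ⇒ m₂ = 854.3750/8 = 106.79687
Σ(xᵢ − x̄)³ = 14821.5142 ⇒ m₃ = 14821.5142/8 = 1852.68928
m₂^(3/2) = 106.79687^(1.5) = 1103.66639
g₁ = m₃ / m₂^(3/2) = 1852.68928 / 1103.66639 ≈ 1.679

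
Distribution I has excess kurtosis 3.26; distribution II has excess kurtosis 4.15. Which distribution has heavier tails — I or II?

Higher excess kurtosis ⇒ heavier tails relative to the normal distribution.
3.26 vs 4.15: the larger is 4.15, so II has heavier tails.

II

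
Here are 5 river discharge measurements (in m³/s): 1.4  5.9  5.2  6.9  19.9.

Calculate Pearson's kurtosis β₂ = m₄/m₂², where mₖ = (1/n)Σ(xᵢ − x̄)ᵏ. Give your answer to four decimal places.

2.8950

x̄ = 7.8600
Σ(xᵢ − x̄)² = 198.5320 ⇒ m₂ = 39.70640
Σ(xᵢ − x̄)⁴ = 22821.0633 ⇒ m₄ = 4564.21265
m₂² = 1576.59820
β₂ = m₄/m₂² = 4564.21265 / 1576.59820 ≈ 2.8950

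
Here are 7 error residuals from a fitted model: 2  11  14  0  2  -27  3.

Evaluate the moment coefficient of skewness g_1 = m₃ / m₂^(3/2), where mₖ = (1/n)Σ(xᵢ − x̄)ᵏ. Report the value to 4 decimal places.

-1.3686

x̄ = (2 + 11 + 14 + 0 + 2 - 27 + 3) / 7 = 0.7143
deviations (xᵢ − x̄): 1.2857, 10.2857, 13.2857, -0.7143, 1.2857, -27.7143, 2.2857
Σ(xᵢ − x̄)² = 1059.4286 ⇒ m₂ = 1059.4286/7 = 151.34694
Σ(xᵢ − x̄)³ = -17837.7551 ⇒ m₃ = -17837.7551/7 = -2548.25073
m₂^(3/2) = 151.34694^(1.5) = 1861.91762
g_1 = m₃ / m₂^(3/2) = -2548.25073 / 1861.91762 ≈ -1.3686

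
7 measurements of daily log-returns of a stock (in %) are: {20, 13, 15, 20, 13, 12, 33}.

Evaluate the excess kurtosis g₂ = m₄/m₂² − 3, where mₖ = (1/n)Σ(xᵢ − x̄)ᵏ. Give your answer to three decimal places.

x̄ = 18.0000
Σ(xᵢ − x̄)² = 328.0000 ⇒ m₂ = 46.85714
Σ(xᵢ − x̄)⁴ = 53284.0000 ⇒ m₄ = 7612.00000
m₂² = 2195.59184
g₂ = m₄/m₂² − 3 = 3.46695 − 3 ≈ 0.467

0.467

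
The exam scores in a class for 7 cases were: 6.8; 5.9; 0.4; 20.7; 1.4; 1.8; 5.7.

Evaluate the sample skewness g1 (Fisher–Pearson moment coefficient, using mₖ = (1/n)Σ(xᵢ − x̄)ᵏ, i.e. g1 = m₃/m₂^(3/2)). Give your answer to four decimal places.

1.4937

x̄ = (6.8 + 5.9 + 0.4 + 20.7 + 1.4 + 1.8 + 5.7) / 7 = 6.1000
deviations (xᵢ − x̄): 0.7000, -0.2000, -5.7000, 14.6000, -4.7000, -4.3000, -0.4000
Σ(xᵢ − x̄)² = 286.9200 ⇒ m₂ = 286.9200/7 = 40.98857
Σ(xᵢ − x̄)³ = 2743.8840 ⇒ m₃ = 2743.8840/7 = 391.98343
m₂^(3/2) = 40.98857^(1.5) = 262.41833
g1 = m₃ / m₂^(3/2) = 391.98343 / 262.41833 ≈ 1.4937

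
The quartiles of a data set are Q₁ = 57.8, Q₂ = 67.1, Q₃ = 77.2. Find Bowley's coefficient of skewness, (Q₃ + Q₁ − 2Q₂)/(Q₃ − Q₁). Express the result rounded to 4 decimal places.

numerator: Q₃ + Q₁ − 2Q₂ = 77.2 + 57.8 − 2×67.1 = 0.8000
denominator: Q₃ − Q₁ = 77.2 − 57.8 = 19.4000
Bowley skewness = 0.8000 / 19.4000 ≈ 0.0412

0.0412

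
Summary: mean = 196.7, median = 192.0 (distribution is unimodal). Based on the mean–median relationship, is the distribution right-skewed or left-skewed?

right-skewed

mean − median = 196.7 − 192.0 = 4.7
mean > median ⇒ the longer tail is on the right ⇒ right-skewed (positively skewed).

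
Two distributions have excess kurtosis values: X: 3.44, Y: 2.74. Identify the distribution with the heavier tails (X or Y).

X

Higher excess kurtosis ⇒ heavier tails relative to the normal distribution.
3.44 vs 2.74: the larger is 3.44, so X has heavier tails.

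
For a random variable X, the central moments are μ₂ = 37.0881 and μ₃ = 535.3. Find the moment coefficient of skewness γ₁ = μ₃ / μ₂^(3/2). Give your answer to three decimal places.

σ = √μ₂ = √37.0881 = 6.09000
σ³ = μ₂^(3/2) = 225.86653
γ₁ = μ₃/σ³ = 535.3 / 225.86653 ≈ 2.370

2.370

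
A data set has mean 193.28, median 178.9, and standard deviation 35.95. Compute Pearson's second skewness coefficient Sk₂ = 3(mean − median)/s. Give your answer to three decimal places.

Sk₂ = 3(193.28 − 178.9) / 35.95 = 3 × 14.3800 / 35.95
    = 43.1400 / 35.95 ≈ 1.200

1.200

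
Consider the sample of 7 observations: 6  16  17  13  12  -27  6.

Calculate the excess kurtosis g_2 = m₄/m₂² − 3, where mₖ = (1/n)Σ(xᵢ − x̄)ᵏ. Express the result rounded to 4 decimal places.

1.4372

x̄ = 6.1429
Σ(xᵢ − x̄)² = 1394.8571 ⇒ m₂ = 199.26531
Σ(xᵢ − x̄)⁴ = 1233313.8076 ⇒ m₄ = 176187.68680
m₂² = 39706.66222
g_2 = m₄/m₂² − 3 = 4.43723 − 3 ≈ 1.4372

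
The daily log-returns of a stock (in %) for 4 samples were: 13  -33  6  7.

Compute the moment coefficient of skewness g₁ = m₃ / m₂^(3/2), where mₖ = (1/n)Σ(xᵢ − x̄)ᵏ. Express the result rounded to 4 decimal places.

x̄ = (13 - 33 + 6 + 7) / 4 = -1.7500
deviations (xᵢ − x̄): 14.7500, -31.2500, 7.7500, 8.7500
Σ(xᵢ − x̄)² = 1330.7500 ⇒ m₂ = 1330.7500/4 = 332.68750
Σ(xᵢ − x̄)³ = -26173.1250 ⇒ m₃ = -26173.1250/4 = -6543.28125
m₂^(3/2) = 332.68750^(1.5) = 6068.12789
g₁ = m₃ / m₂^(3/2) = -6543.28125 / 6068.12789 ≈ -1.0783

-1.0783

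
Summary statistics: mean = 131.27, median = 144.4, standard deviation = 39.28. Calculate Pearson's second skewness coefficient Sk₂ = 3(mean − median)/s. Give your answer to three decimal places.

Sk₂ = 3(131.27 − 144.4) / 39.28 = 3 × -13.1300 / 39.28
    = -39.3900 / 39.28 ≈ -1.003

-1.003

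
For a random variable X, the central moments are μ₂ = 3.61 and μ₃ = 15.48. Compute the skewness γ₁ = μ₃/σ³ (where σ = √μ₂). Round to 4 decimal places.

2.2569

σ = √μ₂ = √3.61 = 1.90000
σ³ = μ₂^(3/2) = 6.85900
γ₁ = μ₃/σ³ = 15.48 / 6.85900 ≈ 2.2569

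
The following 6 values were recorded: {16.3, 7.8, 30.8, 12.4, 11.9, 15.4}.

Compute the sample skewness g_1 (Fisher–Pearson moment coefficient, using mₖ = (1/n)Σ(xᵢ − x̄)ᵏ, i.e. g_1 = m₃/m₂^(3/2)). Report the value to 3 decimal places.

x̄ = (16.3 + 7.8 + 30.8 + 12.4 + 11.9 + 15.4) / 6 = 15.7667
deviations (xᵢ − x̄): 0.5333, -7.9667, 15.0333, -3.3667, -3.8667, -0.3667
Σ(xᵢ − x̄)² = 316.1733 ⇒ m₂ = 316.1733/6 = 52.69556
Σ(xᵢ − x̄)³ = 2796.0556 ⇒ m₃ = 2796.0556/6 = 466.00926
m₂^(3/2) = 52.69556^(1.5) = 382.52602
g_1 = m₃ / m₂^(3/2) = 466.00926 / 382.52602 ≈ 1.218

1.218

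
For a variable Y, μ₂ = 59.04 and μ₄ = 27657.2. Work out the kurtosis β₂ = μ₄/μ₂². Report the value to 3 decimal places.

μ₂² = 59.04² = 3485.72160
μ₄/μ₂² = 27657.2 / 3485.72160 = 7.93443
β₂ ≈ 7.934

7.934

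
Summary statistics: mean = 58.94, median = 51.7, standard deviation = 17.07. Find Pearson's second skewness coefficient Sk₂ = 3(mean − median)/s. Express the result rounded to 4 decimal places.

Sk₂ = 3(58.94 − 51.7) / 17.07 = 3 × 7.2400 / 17.07
    = 21.7200 / 17.07 ≈ 1.2724

1.2724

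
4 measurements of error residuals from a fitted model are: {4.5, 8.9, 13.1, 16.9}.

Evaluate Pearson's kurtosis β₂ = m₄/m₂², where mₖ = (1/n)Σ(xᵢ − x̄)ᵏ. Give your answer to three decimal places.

1.634

x̄ = 10.8500
Σ(xᵢ − x̄)² = 85.7900 ⇒ m₂ = 21.44750
Σ(xᵢ − x̄)⁴ = 3005.7349 ⇒ m₄ = 751.43373
m₂² = 459.99526
β₂ = m₄/m₂² = 751.43373 / 459.99526 ≈ 1.634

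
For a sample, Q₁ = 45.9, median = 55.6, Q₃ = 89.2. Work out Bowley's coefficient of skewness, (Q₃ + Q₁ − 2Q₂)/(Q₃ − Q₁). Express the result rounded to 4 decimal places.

0.5520

numerator: Q₃ + Q₁ − 2Q₂ = 89.2 + 45.9 − 2×55.6 = 23.9000
denominator: Q₃ − Q₁ = 89.2 − 45.9 = 43.3000
Bowley skewness = 23.9000 / 43.3000 ≈ 0.5520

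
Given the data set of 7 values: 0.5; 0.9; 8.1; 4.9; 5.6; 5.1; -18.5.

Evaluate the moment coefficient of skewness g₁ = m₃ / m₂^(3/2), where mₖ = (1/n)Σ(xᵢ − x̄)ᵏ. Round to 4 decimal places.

x̄ = (0.5 + 0.9 + 8.1 + 4.9 + 5.6 + 5.1 - 18.5) / 7 = 0.9429
deviations (xᵢ − x̄): -0.4429, -0.0429, 7.1571, 3.9571, 4.6571, 4.1571, -19.4429
Σ(xᵢ − x̄)² = 484.0771 ⇒ m₂ = 484.0771/7 = 69.15388
Σ(xᵢ − x̄)³ = -6748.5280 ⇒ m₃ = -6748.5280/7 = -964.07543
m₂^(3/2) = 69.15388^(1.5) = 575.07542
g₁ = m₃ / m₂^(3/2) = -964.07543 / 575.07542 ≈ -1.6764

-1.6764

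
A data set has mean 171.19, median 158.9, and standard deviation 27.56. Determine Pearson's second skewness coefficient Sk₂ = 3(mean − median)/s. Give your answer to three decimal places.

Sk₂ = 3(171.19 − 158.9) / 27.56 = 3 × 12.2900 / 27.56
    = 36.8700 / 27.56 ≈ 1.338

1.338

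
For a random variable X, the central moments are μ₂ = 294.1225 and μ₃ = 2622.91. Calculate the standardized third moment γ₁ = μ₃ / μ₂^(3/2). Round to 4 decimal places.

0.5200

σ = √μ₂ = √294.1225 = 17.15000
σ³ = μ₂^(3/2) = 5044.20088
γ₁ = μ₃/σ³ = 2622.91 / 5044.20088 ≈ 0.5200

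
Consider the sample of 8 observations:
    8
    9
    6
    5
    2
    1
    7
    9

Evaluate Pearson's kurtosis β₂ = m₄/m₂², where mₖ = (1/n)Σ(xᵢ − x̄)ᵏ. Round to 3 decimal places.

1.908

x̄ = 5.8750
Σ(xᵢ − x̄)² = 64.8750 ⇒ m₂ = 8.10938
Σ(xᵢ − x̄)⁴ = 1003.5879 ⇒ m₄ = 125.44849
m₂² = 65.76196
β₂ = m₄/m₂² = 125.44849 / 65.76196 ≈ 1.908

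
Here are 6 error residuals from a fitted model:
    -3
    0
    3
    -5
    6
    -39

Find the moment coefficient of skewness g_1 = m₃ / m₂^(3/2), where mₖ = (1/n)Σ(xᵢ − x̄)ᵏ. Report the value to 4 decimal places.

-1.5580

x̄ = (-3 + 0 + 3 - 5 + 6 - 39) / 6 = -6.3333
deviations (xᵢ − x̄): 3.3333, 6.3333, 9.3333, 1.3333, 12.3333, -32.6667
Σ(xᵢ − x̄)² = 1359.3333 ⇒ m₂ = 1359.3333/6 = 226.55556
Σ(xᵢ − x̄)³ = -31876.4444 ⇒ m₃ = -31876.4444/6 = -5312.74074
m₂^(3/2) = 226.55556^(1.5) = 3410.06042
g_1 = m₃ / m₂^(3/2) = -5312.74074 / 3410.06042 ≈ -1.5580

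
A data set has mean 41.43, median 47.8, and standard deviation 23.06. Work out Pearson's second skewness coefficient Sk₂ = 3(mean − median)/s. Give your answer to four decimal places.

-0.8287

Sk₂ = 3(41.43 − 47.8) / 23.06 = 3 × -6.3700 / 23.06
    = -19.1100 / 23.06 ≈ -0.8287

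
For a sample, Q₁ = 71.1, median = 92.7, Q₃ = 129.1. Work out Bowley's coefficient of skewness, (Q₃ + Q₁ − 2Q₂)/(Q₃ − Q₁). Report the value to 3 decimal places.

0.255

numerator: Q₃ + Q₁ − 2Q₂ = 129.1 + 71.1 − 2×92.7 = 14.8000
denominator: Q₃ − Q₁ = 129.1 − 71.1 = 58.0000
Bowley skewness = 14.8000 / 58.0000 ≈ 0.255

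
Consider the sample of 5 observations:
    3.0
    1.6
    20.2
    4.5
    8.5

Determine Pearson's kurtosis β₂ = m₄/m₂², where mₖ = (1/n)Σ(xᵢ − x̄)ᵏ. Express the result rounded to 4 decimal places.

x̄ = 7.5600
Σ(xᵢ − x̄)² = 226.3320 ⇒ m₂ = 45.26640
Σ(xᵢ − x̄)⁴ = 27308.9407 ⇒ m₄ = 5461.78814
m₂² = 2049.04697
β₂ = m₄/m₂² = 5461.78814 / 2049.04697 ≈ 2.6655

2.6655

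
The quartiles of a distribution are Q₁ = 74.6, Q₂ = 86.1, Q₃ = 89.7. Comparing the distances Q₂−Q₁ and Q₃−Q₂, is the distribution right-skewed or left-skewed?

left-skewed

Q₂ − Q₁ = 11.5;  Q₃ − Q₂ = 3.6
Q₂ − Q₁ > Q₃ − Q₂ ⇒ the lower half is more spread out ⇒ left-skewed.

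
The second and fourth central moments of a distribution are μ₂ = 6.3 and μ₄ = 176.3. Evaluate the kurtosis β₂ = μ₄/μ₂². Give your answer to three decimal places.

μ₂² = 6.3² = 39.69000
μ₄/μ₂² = 176.3 / 39.69000 = 4.44192
β₂ ≈ 4.442

4.442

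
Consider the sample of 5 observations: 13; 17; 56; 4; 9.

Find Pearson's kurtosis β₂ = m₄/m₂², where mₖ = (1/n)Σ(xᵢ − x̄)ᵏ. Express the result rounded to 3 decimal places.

x̄ = 19.8000
Σ(xᵢ − x̄)² = 1730.8000 ⇒ m₂ = 346.16000
Σ(xᵢ − x̄)⁴ = 1795377.6160 ⇒ m₄ = 359075.52320
m₂² = 119826.74560
β₂ = m₄/m₂² = 359075.52320 / 119826.74560 ≈ 2.997

2.997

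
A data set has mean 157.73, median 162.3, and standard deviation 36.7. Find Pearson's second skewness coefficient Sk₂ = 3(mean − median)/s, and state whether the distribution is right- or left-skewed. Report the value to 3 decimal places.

Sk₂ = 3(157.73 − 162.3) / 36.7 = 3 × -4.5700 / 36.7
    = -13.7100 / 36.7 ≈ -0.374
Sk₂ < 0 ⇒ mean < median ⇒ left-skewed (negative skew).

-0.374, left-skewed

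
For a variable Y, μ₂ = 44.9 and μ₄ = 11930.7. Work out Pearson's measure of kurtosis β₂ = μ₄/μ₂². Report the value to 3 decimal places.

μ₂² = 44.9² = 2016.01000
μ₄/μ₂² = 11930.7 / 2016.01000 = 5.91798
β₂ ≈ 5.918

5.918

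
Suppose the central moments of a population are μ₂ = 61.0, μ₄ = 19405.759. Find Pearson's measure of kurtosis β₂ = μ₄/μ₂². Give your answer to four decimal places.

5.2152

μ₂² = 61.0² = 3721.00000
μ₄/μ₂² = 19405.759 / 3721.00000 = 5.21520
β₂ ≈ 5.2152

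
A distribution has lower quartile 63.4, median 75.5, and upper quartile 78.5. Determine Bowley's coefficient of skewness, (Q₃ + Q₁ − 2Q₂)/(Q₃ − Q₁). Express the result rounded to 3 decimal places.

numerator: Q₃ + Q₁ − 2Q₂ = 78.5 + 63.4 − 2×75.5 = -9.1000
denominator: Q₃ − Q₁ = 78.5 − 63.4 = 15.1000
Bowley skewness = -9.1000 / 15.1000 ≈ -0.603

-0.603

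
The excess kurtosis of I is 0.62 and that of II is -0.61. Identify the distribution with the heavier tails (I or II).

Higher excess kurtosis ⇒ heavier tails relative to the normal distribution.
0.62 vs -0.61: the larger is 0.62, so I has heavier tails. (I is leptokurtic — heavier-than-normal tails; the other is platykurtic.)

I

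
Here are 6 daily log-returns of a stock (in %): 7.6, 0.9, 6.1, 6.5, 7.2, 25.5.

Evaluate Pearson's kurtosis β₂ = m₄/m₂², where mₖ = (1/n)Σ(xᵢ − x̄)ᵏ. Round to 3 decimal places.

3.708

x̄ = 8.9667
Σ(xᵢ − x̄)² = 357.7133 ⇒ m₂ = 59.61889
Σ(xᵢ − x̄)⁴ = 79072.8617 ⇒ m₄ = 13178.81029
m₂² = 3554.41191
β₂ = m₄/m₂² = 13178.81029 / 3554.41191 ≈ 3.708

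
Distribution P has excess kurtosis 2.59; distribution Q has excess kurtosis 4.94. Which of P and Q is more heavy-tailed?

Q

Higher excess kurtosis ⇒ heavier tails relative to the normal distribution.
2.59 vs 4.94: the larger is 4.94, so Q has heavier tails.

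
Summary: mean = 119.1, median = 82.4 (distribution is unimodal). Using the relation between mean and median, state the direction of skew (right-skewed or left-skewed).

right-skewed

mean − median = 119.1 − 82.4 = 36.7
mean > median ⇒ the longer tail is on the right ⇒ right-skewed (positively skewed).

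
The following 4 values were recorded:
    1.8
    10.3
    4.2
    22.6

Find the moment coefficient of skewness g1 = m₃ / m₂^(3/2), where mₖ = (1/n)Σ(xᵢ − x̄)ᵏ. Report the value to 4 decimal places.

x̄ = (1.8 + 10.3 + 4.2 + 22.6) / 4 = 9.7250
deviations (xᵢ − x̄): -7.9250, 0.5750, -5.5250, 12.8750
Σ(xᵢ − x̄)² = 259.4275 ⇒ m₂ = 259.4275/4 = 64.85688
Σ(xᵢ − x̄)³ = 1468.0339 ⇒ m₃ = 1468.0339/4 = 367.00847
m₂^(3/2) = 64.85688^(1.5) = 522.31684
g1 = m₃ / m₂^(3/2) = 367.00847 / 522.31684 ≈ 0.7027

0.7027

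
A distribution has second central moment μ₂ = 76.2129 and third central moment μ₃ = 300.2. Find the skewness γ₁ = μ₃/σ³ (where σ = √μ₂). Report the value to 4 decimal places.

σ = √μ₂ = √76.2129 = 8.73000
σ³ = μ₂^(3/2) = 665.33862
γ₁ = μ₃/σ³ = 300.2 / 665.33862 ≈ 0.4512

0.4512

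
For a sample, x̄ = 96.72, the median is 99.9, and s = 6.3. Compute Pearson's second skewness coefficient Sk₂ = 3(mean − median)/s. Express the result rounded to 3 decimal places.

-1.514

Sk₂ = 3(96.72 − 99.9) / 6.3 = 3 × -3.1800 / 6.3
    = -9.5400 / 6.3 ≈ -1.514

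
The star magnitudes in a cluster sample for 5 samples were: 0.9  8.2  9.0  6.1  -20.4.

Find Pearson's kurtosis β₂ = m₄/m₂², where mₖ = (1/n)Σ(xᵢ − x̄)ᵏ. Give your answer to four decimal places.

2.9068

x̄ = 0.7600
Σ(xᵢ − x̄)² = 599.5320 ⇒ m₂ = 119.90640
Σ(xᵢ − x̄)⁴ = 208963.3673 ⇒ m₄ = 41792.67345
m₂² = 14377.54476
β₂ = m₄/m₂² = 41792.67345 / 14377.54476 ≈ 2.9068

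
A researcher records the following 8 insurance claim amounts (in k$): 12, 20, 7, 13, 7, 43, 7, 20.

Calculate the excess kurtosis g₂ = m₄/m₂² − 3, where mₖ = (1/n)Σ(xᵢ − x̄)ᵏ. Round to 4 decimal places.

x̄ = 16.1250
Σ(xᵢ − x̄)² = 1028.8750 ⇒ m₂ = 128.60938
Σ(xᵢ − x̄)⁴ = 543302.9629 ⇒ m₄ = 67912.87036
m₂² = 16540.37134
g₂ = m₄/m₂² − 3 = 4.10589 − 3 ≈ 1.1059

1.1059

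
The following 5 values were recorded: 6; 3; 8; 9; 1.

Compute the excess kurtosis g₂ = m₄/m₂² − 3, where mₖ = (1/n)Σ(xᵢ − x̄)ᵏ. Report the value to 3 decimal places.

-1.478

x̄ = 5.4000
Σ(xᵢ − x̄)² = 45.2000 ⇒ m₂ = 9.04000
Σ(xᵢ − x̄)⁴ = 621.7760 ⇒ m₄ = 124.35520
m₂² = 81.72160
g₂ = m₄/m₂² − 3 = 1.52169 − 3 ≈ -1.478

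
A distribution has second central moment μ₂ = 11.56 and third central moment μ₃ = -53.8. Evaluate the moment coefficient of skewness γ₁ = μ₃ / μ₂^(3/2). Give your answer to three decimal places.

σ = √μ₂ = √11.56 = 3.40000
σ³ = μ₂^(3/2) = 39.30400
γ₁ = μ₃/σ³ = -53.8 / 39.30400 ≈ -1.369

-1.369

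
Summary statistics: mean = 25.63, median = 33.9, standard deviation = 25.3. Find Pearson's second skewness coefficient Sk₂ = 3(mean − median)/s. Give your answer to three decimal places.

Sk₂ = 3(25.63 − 33.9) / 25.3 = 3 × -8.2700 / 25.3
    = -24.8100 / 25.3 ≈ -0.981

-0.981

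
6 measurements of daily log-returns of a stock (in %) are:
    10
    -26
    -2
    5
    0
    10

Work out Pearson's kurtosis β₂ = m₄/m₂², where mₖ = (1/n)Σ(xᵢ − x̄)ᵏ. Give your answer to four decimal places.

x̄ = -0.5000
Σ(xᵢ − x̄)² = 903.5000 ⇒ m₂ = 150.58333
Σ(xᵢ − x̄)⁴ = 448055.3750 ⇒ m₄ = 74675.89583
m₂² = 22675.34028
β₂ = m₄/m₂² = 74675.89583 / 22675.34028 ≈ 3.2933

3.2933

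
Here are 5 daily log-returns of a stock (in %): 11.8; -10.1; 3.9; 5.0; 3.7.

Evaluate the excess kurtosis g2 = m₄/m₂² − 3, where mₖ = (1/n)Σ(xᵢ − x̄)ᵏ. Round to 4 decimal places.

x̄ = 2.8600
Σ(xᵢ − x̄)² = 254.2520 ⇒ m₂ = 50.85040
Σ(xᵢ − x̄)⁴ = 34621.5214 ⇒ m₄ = 6924.30428
m₂² = 2585.76318
g2 = m₄/m₂² − 3 = 2.67786 − 3 ≈ -0.3221

-0.3221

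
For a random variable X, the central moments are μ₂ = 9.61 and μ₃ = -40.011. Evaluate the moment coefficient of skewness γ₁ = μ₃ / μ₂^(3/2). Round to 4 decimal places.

-1.3431

σ = √μ₂ = √9.61 = 3.10000
σ³ = μ₂^(3/2) = 29.79100
γ₁ = μ₃/σ³ = -40.011 / 29.79100 ≈ -1.3431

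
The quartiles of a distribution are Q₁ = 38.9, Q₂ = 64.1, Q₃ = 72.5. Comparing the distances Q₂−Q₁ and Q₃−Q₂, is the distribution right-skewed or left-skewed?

Q₂ − Q₁ = 25.2;  Q₃ − Q₂ = 8.4
Q₂ − Q₁ > Q₃ − Q₂ ⇒ the lower half is more spread out ⇒ left-skewed.

left-skewed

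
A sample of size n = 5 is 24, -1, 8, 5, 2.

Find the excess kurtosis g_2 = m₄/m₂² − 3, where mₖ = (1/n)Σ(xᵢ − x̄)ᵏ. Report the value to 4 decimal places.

-0.2873

x̄ = 7.6000
Σ(xᵢ − x̄)² = 381.2000 ⇒ m₂ = 76.24000
Σ(xᵢ − x̄)⁴ = 78838.7360 ⇒ m₄ = 15767.74720
m₂² = 5812.53760
g_2 = m₄/m₂² − 3 = 2.71271 − 3 ≈ -0.2873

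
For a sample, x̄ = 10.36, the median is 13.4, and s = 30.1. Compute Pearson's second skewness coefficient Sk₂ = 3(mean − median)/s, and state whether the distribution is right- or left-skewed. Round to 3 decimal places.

Sk₂ = 3(10.36 − 13.4) / 30.1 = 3 × -3.0400 / 30.1
    = -9.1200 / 30.1 ≈ -0.303
Sk₂ < 0 ⇒ mean < median ⇒ left-skewed (negative skew).

-0.303, left-skewed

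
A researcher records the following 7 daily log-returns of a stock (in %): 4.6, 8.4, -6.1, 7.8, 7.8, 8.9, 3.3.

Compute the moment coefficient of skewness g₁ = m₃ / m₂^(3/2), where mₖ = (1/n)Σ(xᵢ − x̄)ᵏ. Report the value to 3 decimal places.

-1.459

x̄ = (4.6 + 8.4 - 6.1 + 7.8 + 7.8 + 8.9 + 3.3) / 7 = 4.9571
deviations (xᵢ − x̄): -0.3571, 3.4429, -11.0571, 2.8429, 2.8429, 3.9429, -1.6571
Σ(xᵢ − x̄)² = 168.6971 ⇒ m₂ = 168.6971/7 = 24.09959
Σ(xᵢ − x̄)³ = -1208.3908 ⇒ m₃ = -1208.3908/7 = -172.62726
m₂^(3/2) = 24.09959^(1.5) = 118.30811
g₁ = m₃ / m₂^(3/2) = -172.62726 / 118.30811 ≈ -1.459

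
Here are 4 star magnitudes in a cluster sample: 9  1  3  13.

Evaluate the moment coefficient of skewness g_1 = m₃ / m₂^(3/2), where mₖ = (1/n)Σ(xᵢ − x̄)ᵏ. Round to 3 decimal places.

0.187

x̄ = (9 + 1 + 3 + 13) / 4 = 6.5000
deviations (xᵢ − x̄): 2.5000, -5.5000, -3.5000, 6.5000
Σ(xᵢ − x̄)² = 91.0000 ⇒ m₂ = 91.0000/4 = 22.75000
Σ(xᵢ − x̄)³ = 81.0000 ⇒ m₃ = 81.0000/4 = 20.25000
m₂^(3/2) = 22.75000^(1.5) = 108.51058
g_1 = m₃ / m₂^(3/2) = 20.25000 / 108.51058 ≈ 0.187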